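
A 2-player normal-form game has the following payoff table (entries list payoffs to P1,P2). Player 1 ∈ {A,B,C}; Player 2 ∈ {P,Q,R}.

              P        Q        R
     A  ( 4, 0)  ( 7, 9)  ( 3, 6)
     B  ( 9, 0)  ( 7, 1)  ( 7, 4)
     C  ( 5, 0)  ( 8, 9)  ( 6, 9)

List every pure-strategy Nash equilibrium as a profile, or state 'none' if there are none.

(A,P): not NE [P1→B gives 9>4; P2→Q gives 9>0]
(A,Q): not NE [P1→C gives 8>7]
(A,R): not NE [P1→B gives 7>3; P2→Q gives 9>6]
(B,P): not NE [P2→R gives 4>0]
(B,Q): not NE [P1→C gives 8>7; P2→R gives 4>1]
(B,R): NE
(C,P): not NE [P1→B gives 9>5; P2→R gives 9>0]
(C,Q): NE
(C,R): not NE [P1→B gives 7>6]

Nash profiles: (B,R), (C,Q)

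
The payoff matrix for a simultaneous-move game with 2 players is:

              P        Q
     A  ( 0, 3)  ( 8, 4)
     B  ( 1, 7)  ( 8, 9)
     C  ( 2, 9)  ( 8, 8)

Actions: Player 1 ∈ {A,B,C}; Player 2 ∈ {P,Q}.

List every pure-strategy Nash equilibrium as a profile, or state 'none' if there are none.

Nash profiles: (A,Q), (B,Q), (C,P)

(A,P): not NE [P1→C gives 2>0; P2→Q gives 4>3]
(A,Q): NE
(B,P): not NE [P1→C gives 2>1; P2→Q gives 9>7]
(B,Q): NE
(C,P): NE
(C,Q): not NE [P2→P gives 9>8]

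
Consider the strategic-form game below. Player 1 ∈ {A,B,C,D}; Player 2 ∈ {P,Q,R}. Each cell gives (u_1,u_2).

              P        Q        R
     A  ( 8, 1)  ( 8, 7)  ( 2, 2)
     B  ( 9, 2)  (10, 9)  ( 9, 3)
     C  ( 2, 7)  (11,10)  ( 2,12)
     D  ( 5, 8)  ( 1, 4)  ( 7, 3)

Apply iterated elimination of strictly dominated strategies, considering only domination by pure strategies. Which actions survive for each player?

Survivors P1:{B,C} P2:{Q,R}

P1 drop A (B beats it: P:9>8 Q:10>8 R:9>2)
P1 drop D (B beats it: P:9>5 Q:10>1 R:9>7)
P2 drop P (Q beats it: B:9>2 C:10>7)
P1→{B,C} P2→{Q,R}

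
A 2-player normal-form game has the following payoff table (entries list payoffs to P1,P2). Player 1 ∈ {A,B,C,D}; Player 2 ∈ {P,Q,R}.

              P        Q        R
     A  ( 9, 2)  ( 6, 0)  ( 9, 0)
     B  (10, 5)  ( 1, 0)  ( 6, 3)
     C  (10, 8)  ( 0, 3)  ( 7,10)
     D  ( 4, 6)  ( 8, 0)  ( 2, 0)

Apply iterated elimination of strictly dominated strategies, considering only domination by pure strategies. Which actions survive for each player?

P2 drop Q (P beats it: A:2>0 B:5>0 C:8>3 D:6>0)
P1 drop D (A beats it: P:9>4 R:9>2)
P1→{A,B,C} P2→{P,R}

IESDS → P1:{A,B,C} P2:{P,R}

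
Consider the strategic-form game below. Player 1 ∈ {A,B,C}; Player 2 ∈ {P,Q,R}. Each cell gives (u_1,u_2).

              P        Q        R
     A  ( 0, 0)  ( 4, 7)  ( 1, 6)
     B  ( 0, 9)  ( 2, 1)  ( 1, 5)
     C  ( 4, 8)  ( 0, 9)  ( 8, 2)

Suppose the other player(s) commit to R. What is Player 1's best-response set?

u_1(A vs R) = 1
u_1(B vs R) = 1
u_1(C vs R) = 8
max payoff 8 at {C}

argmax u_1 = {C}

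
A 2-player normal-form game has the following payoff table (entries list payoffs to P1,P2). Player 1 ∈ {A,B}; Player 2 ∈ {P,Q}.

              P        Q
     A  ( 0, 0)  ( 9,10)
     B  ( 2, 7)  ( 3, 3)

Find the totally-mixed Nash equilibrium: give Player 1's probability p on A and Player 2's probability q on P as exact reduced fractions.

P1 indiff ⇒ q·0+(1-q)·9 = q·2+(1-q)·3 ⇒ q(-2) = (1-q)(-6) ⇒ q = 3/4
P2 indiff ⇒ p·0+(1-p)·7 = p·10+(1-p)·3 ⇒ p(-10) = (1-p)(-4) ⇒ p = 2/7

(p,q) = (2/7, 3/4)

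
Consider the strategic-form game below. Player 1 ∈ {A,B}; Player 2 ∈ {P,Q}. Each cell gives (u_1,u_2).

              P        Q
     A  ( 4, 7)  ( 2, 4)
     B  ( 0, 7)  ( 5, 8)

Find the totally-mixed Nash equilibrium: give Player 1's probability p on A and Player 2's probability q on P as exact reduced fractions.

P1 indiff ⇒ q·4+(1-q)·2 = q·0+(1-q)·5 ⇒ q(4) = (1-q)(3) ⇒ q = 3/7
P2 indiff ⇒ p·7+(1-p)·7 = p·4+(1-p)·8 ⇒ p(3) = (1-p)(1) ⇒ p = 1/4

P1 mixes 1/4 on A; P2 mixes 3/7 on P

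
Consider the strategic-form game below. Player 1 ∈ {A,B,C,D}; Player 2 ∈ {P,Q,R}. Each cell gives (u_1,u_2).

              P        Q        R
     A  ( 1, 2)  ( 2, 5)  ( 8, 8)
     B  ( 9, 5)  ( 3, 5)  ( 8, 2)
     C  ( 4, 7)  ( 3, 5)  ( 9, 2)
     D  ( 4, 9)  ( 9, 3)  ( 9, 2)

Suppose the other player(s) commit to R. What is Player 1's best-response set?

BR_1 = {C,D}

u_1(A vs R) = 8
u_1(B vs R) = 8
u_1(C vs R) = 9
u_1(D vs R) = 9
max payoff 9 at {C,D}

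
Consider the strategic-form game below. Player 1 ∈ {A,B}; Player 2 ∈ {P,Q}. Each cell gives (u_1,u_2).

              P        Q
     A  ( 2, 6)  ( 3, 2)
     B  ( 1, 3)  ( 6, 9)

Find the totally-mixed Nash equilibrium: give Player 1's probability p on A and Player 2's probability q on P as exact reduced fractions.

P1 indiff ⇒ q·2+(1-q)·3 = q·1+(1-q)·6 ⇒ q(1) = (1-q)(3) ⇒ q = 3/4
P2 indiff ⇒ p·6+(1-p)·3 = p·2+(1-p)·9 ⇒ p(4) = (1-p)(6) ⇒ p = 3/5

p=3/5, q=3/4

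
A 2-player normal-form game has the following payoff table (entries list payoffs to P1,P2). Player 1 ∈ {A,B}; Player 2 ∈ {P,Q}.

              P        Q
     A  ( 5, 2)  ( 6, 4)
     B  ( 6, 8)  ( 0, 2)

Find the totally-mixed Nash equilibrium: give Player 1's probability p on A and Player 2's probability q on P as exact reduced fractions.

P1 indiff ⇒ q·5+(1-q)·6 = q·6+(1-q)·0 ⇒ q(-1) = (1-q)(-6) ⇒ q = 6/7
P2 indiff ⇒ p·2+(1-p)·8 = p·4+(1-p)·2 ⇒ p(-2) = (1-p)(-6) ⇒ p = 3/4

P1 mixes 3/4 on A; P2 mixes 6/7 on P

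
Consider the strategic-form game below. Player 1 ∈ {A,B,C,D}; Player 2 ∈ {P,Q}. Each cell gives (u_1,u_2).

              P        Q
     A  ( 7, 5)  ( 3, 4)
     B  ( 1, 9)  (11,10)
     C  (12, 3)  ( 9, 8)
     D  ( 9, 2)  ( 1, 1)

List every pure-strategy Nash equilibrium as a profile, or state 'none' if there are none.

NE set: (B,Q)

(A,P): not NE [P1→C gives 12>7]
(A,Q): not NE [P1→B gives 11>3; P2→P gives 5>4]
(B,P): not NE [P1→C gives 12>1; P2→Q gives 10>9]
(B,Q): NE
(C,P): not NE [P2→Q gives 8>3]
(C,Q): not NE [P1→B gives 11>9]
(D,P): not NE [P1→C gives 12>9]
(D,Q): not NE [P1→B gives 11>1; P2→P gives 2>1]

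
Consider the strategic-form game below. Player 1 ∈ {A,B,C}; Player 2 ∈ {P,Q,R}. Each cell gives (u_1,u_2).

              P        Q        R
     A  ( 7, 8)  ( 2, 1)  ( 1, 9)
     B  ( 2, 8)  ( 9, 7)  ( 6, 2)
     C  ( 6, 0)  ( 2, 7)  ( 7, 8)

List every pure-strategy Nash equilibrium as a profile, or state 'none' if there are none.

PSNE = {(C,R)}

(A,P): not NE [P2→R gives 9>8]
(A,Q): not NE [P1→B gives 9>2; P2→R gives 9>1]
(A,R): not NE [P1→C gives 7>1]
(B,P): not NE [P1→A gives 7>2]
(B,Q): not NE [P2→P gives 8>7]
(B,R): not NE [P1→C gives 7>6; P2→P gives 8>2]
(C,P): not NE [P1→A gives 7>6; P2→R gives 8>0]
(C,Q): not NE [P1→B gives 9>2; P2→R gives 8>7]
(C,R): NE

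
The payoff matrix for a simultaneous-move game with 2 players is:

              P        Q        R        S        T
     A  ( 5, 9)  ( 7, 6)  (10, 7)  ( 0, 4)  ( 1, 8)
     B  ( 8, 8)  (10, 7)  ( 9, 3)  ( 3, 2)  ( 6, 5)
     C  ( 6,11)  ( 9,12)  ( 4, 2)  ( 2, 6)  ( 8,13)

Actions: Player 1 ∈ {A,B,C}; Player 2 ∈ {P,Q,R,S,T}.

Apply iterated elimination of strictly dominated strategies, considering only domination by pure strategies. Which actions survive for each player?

Remaining: P1:{B,C} P2:{P,Q,T}

P2 drop R (P beats it: A:9>7 B:8>3 C:11>2)
P1 drop A (B beats it: P:8>5 Q:10>7 S:3>0 T:6>1)
P2 drop S (P beats it: B:8>2 C:11>6)
P1→{B,C} P2→{P,Q,T}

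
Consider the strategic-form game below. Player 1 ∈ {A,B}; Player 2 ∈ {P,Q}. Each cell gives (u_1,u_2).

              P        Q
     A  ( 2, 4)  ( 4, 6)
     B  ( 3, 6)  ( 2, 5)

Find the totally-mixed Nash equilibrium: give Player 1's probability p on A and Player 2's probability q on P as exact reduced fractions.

(p,q) = (1/3, 2/3)

P1 indiff ⇒ q·2+(1-q)·4 = q·3+(1-q)·2 ⇒ q(-1) = (1-q)(-2) ⇒ q = 2/3
P2 indiff ⇒ p·4+(1-p)·6 = p·6+(1-p)·5 ⇒ p(-2) = (1-p)(-1) ⇒ p = 1/3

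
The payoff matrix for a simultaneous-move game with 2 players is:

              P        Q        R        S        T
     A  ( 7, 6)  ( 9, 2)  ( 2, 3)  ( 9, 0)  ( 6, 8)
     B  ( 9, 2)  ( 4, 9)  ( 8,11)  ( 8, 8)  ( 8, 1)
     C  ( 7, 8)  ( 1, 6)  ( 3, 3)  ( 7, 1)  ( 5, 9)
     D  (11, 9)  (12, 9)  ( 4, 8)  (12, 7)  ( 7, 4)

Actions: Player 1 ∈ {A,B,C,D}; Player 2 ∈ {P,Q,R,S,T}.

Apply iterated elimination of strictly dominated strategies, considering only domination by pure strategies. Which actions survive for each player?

P1 drop A (D beats it: P:11>7 Q:12>9 R:4>2 S:12>9 T:7>6)
P1 drop C (B beats it: P:9>7 Q:4>1 R:8>3 S:8>7 T:8>5)
P2 drop S (Q beats it: B:9>8 D:9>7)
P2 drop T (P beats it: B:2>1 D:9>4)
P1→{B,D} P2→{P,Q,R}

Remaining: P1:{B,D} P2:{P,Q,R}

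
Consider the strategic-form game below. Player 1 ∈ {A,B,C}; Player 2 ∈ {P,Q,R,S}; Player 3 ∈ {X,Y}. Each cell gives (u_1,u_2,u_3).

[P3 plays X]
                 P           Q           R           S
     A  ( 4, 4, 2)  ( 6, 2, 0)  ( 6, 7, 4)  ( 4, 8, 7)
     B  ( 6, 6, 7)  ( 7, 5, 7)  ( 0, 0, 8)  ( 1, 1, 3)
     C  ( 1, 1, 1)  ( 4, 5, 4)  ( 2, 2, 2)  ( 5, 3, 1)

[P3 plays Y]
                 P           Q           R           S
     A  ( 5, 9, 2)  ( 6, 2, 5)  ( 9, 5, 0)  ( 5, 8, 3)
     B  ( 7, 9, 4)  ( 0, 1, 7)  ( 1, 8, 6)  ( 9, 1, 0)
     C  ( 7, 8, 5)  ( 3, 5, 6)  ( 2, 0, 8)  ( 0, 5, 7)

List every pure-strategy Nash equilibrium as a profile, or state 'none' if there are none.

PSNE = {(B,P,X), (C,P,Y)}

(A,P,X): not NE [P1→B gives 6>4; P2→S gives 8>4]
(A,P,Y): not NE [P1→C gives 7>5]
(A,Q,X): not NE [P1→B gives 7>6; P2→S gives 8>2; P3→Y gives 5>0]
(A,Q,Y): not NE [P2→P gives 9>2]
(A,R,X): not NE [P2→S gives 8>7]
(A,R,Y): not NE [P2→P gives 9>5; P3→X gives 4>0]
(A,S,X): not NE [P1→C gives 5>4]
(A,S,Y): not NE [P1→B gives 9>5; P2→P gives 9>8; P3→X gives 7>3]
(B,P,X): NE
(B,P,Y): not NE [P3→X gives 7>4]
(B,Q,X): not NE [P2→P gives 6>5]
(B,Q,Y): not NE [P1→A gives 6>0; P2→P gives 9>1]
(B,R,X): not NE [P1→A gives 6>0; P2→P gives 6>0]
(B,R,Y): not NE [P1→A gives 9>1; P2→P gives 9>8; P3→X gives 8>6]
(B,S,X): not NE [P1→C gives 5>1; P2→P gives 6>1]
(B,S,Y): not NE [P2→P gives 9>1; P3→X gives 3>0]
(C,P,X): not NE [P1→B gives 6>1; P2→Q gives 5>1; P3→Y gives 5>1]
(C,P,Y): NE
(C,Q,X): not NE [P1→B gives 7>4; P3→Y gives 6>4]
(C,Q,Y): not NE [P1→A gives 6>3; P2→P gives 8>5]
(C,R,X): not NE [P1→A gives 6>2; P2→Q gives 5>2; P3→Y gives 8>2]
(C,R,Y): not NE [P1→A gives 9>2; P2→P gives 8>0]
(C,S,X): not NE [P2→Q gives 5>3; P3→Y gives 7>1]
(C,S,Y): not NE [P1→B gives 9>0; P2→P gives 8>5]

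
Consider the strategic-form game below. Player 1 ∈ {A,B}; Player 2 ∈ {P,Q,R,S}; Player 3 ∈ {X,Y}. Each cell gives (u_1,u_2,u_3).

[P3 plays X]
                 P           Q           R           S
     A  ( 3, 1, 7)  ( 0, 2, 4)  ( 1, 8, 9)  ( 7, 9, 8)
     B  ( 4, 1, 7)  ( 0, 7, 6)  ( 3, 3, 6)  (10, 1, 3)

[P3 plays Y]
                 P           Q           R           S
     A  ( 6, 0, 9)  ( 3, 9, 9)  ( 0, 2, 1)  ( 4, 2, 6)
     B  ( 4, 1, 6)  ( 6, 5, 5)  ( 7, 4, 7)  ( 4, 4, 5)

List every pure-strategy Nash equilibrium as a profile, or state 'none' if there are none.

PSNE = {(B,Q,X)}

(A,P,X): not NE [P1→B gives 4>3; P2→S gives 9>1; P3→Y gives 9>7]
(A,P,Y): not NE [P2→Q gives 9>0]
(A,Q,X): not NE [P2→S gives 9>2; P3→Y gives 9>4]
(A,Q,Y): not NE [P1→B gives 6>3]
(A,R,X): not NE [P1→B gives 3>1; P2→S gives 9>8]
(A,R,Y): not NE [P1→B gives 7>0; P2→Q gives 9>2; P3→X gives 9>1]
(A,S,X): not NE [P1→B gives 10>7]
(A,S,Y): not NE [P2→Q gives 9>2; P3→X gives 8>6]
(B,P,X): not NE [P2→Q gives 7>1]
(B,P,Y): not NE [P1→A gives 6>4; P2→Q gives 5>1; P3→X gives 7>6]
(B,Q,X): NE
(B,Q,Y): not NE [P3→X gives 6>5]
(B,R,X): not NE [P2→Q gives 7>3; P3→Y gives 7>6]
(B,R,Y): not NE [P2→Q gives 5>4]
(B,S,X): not NE [P2→Q gives 7>1; P3→Y gives 5>3]
(B,S,Y): not NE [P2→Q gives 5>4]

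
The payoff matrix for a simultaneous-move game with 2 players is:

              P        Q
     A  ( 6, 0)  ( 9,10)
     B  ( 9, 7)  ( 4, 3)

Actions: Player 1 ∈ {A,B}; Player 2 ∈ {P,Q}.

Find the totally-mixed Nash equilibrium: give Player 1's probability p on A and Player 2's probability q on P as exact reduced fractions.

P1 indiff ⇒ q·6+(1-q)·9 = q·9+(1-q)·4 ⇒ q(-3) = (1-q)(-5) ⇒ q = 5/8
P2 indiff ⇒ p·0+(1-p)·7 = p·10+(1-p)·3 ⇒ p(-10) = (1-p)(-4) ⇒ p = 2/7

(p,q) = (2/7, 5/8)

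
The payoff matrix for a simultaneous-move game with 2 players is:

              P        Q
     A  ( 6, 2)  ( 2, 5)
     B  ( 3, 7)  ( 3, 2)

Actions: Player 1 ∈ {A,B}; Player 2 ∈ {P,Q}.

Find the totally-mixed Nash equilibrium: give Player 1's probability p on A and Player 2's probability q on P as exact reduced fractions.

P1 indiff ⇒ q·6+(1-q)·2 = q·3+(1-q)·3 ⇒ q(3) = (1-q)(1) ⇒ q = 1/4
P2 indiff ⇒ p·2+(1-p)·7 = p·5+(1-p)·2 ⇒ p(-3) = (1-p)(-5) ⇒ p = 5/8

P1 mixes 5/8 on A; P2 mixes 1/4 on P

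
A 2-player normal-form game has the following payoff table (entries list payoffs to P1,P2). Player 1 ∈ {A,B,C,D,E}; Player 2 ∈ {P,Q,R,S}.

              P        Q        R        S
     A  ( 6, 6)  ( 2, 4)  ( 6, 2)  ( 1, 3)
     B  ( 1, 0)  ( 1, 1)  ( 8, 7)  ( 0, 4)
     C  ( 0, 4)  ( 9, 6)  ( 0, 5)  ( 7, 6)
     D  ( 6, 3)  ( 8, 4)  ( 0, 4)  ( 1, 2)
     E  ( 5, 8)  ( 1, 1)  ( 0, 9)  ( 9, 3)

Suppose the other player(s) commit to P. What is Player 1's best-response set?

u_1(A vs P) = 6
u_1(B vs P) = 1
u_1(C vs P) = 0
u_1(D vs P) = 6
u_1(E vs P) = 5
max payoff 6 at {A,D}

argmax u_1 = {A,D}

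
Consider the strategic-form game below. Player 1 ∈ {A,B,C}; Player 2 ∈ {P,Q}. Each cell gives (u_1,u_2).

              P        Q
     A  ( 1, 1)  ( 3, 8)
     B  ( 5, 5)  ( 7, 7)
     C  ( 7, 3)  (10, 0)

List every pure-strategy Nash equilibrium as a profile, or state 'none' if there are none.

NE set: (C,P)

(A,P): not NE [P1→C gives 7>1; P2→Q gives 8>1]
(A,Q): not NE [P1→C gives 10>3]
(B,P): not NE [P1→C gives 7>5; P2→Q gives 7>5]
(B,Q): not NE [P1→C gives 10>7]
(C,P): NE
(C,Q): not NE [P2→P gives 3>0]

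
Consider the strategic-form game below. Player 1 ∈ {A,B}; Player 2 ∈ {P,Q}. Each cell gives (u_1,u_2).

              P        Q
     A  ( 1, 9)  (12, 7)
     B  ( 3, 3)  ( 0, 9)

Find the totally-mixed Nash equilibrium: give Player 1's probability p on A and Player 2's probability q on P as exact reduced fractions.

P1 mixes 3/4 on A; P2 mixes 6/7 on P

P1 indiff ⇒ q·1+(1-q)·12 = q·3+(1-q)·0 ⇒ q(-2) = (1-q)(-12) ⇒ q = 6/7
P2 indiff ⇒ p·9+(1-p)·3 = p·7+(1-p)·9 ⇒ p(2) = (1-p)(6) ⇒ p = 3/4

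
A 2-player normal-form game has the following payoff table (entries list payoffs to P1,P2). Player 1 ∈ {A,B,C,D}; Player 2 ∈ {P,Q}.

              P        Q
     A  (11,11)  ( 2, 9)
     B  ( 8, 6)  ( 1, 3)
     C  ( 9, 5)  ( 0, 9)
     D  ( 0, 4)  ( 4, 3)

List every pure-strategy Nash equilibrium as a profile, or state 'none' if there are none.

Nash profiles: (A,P)

(A,P): NE
(A,Q): not NE [P1→D gives 4>2; P2→P gives 11>9]
(B,P): not NE [P1→A gives 11>8]
(B,Q): not NE [P1→D gives 4>1; P2→P gives 6>3]
(C,P): not NE [P1→A gives 11>9; P2→Q gives 9>5]
(C,Q): not NE [P1→D gives 4>0]
(D,P): not NE [P1→A gives 11>0]
(D,Q): not NE [P2→P gives 4>3]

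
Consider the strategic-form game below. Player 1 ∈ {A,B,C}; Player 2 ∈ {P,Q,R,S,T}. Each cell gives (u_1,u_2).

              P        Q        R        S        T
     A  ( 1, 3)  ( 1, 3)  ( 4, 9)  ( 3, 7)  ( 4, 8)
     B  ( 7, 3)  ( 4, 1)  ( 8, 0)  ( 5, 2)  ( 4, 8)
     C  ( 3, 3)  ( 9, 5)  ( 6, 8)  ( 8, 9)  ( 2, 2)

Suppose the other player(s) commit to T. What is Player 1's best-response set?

u_1(A vs T) = 4
u_1(B vs T) = 4
u_1(C vs T) = 2
max payoff 4 at {A,B}

argmax u_1 = {A,B}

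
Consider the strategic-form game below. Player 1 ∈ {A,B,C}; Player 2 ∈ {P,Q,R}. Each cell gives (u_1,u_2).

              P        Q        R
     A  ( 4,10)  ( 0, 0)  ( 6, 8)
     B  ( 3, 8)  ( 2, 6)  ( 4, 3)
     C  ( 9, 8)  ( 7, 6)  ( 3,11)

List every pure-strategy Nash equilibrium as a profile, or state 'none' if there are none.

(A,P): not NE [P1→C gives 9>4]
(A,Q): not NE [P1→C gives 7>0; P2→P gives 10>0]
(A,R): not NE [P2→P gives 10>8]
(B,P): not NE [P1→C gives 9>3]
(B,Q): not NE [P1→C gives 7>2; P2→P gives 8>6]
(B,R): not NE [P1→A gives 6>4; P2→P gives 8>3]
(C,P): not NE [P2→R gives 11>8]
(C,Q): not NE [P2→R gives 11>6]
(C,R): not NE [P1→A gives 6>3]

Equilibria: none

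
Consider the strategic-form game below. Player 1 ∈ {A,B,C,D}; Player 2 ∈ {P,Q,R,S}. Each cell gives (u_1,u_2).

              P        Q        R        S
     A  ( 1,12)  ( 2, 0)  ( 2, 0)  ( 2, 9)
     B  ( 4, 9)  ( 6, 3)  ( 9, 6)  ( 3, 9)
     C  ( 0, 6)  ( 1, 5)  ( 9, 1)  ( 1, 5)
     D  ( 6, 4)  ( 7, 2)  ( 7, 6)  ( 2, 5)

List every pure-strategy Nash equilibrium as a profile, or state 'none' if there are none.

NE set: (B,S)

(A,P): not NE [P1→D gives 6>1]
(A,Q): not NE [P1→D gives 7>2; P2→P gives 12>0]
(A,R): not NE [P1→C gives 9>2; P2→P gives 12>0]
(A,S): not NE [P1→B gives 3>2; P2→P gives 12>9]
(B,P): not NE [P1→D gives 6>4]
(B,Q): not NE [P1→D gives 7>6; P2→S gives 9>3]
(B,R): not NE [P2→S gives 9>6]
(B,S): NE
(C,P): not NE [P1→D gives 6>0]
(C,Q): not NE [P1→D gives 7>1; P2→P gives 6>5]
(C,R): not NE [P2→P gives 6>1]
(C,S): not NE [P1→B gives 3>1; P2→P gives 6>5]
(D,P): not NE [P2→R gives 6>4]
(D,Q): not NE [P2→R gives 6>2]
(D,R): not NE [P1→C gives 9>7]
(D,S): not NE [P1→B gives 3>2; P2→R gives 6>5]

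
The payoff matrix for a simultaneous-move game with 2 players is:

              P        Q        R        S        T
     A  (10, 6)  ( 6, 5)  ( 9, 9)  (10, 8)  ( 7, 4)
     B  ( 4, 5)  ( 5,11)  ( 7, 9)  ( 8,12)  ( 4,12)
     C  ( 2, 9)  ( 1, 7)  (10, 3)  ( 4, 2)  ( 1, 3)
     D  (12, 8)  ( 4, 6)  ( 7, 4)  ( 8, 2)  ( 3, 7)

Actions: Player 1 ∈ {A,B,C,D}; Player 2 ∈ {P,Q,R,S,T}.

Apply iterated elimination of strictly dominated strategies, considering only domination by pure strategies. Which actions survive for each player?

P1 drop B (A beats it: P:10>4 Q:6>5 R:9>7 S:10>8 T:7>4)
P2 drop Q (P beats it: A:6>5 C:9>7 D:8>6)
P2 drop S (R beats it: A:9>8 C:3>2 D:4>2)
P2 drop T (P beats it: A:6>4 C:9>3 D:8>7)
P1→{A,C,D} P2→{P,R}

IESDS → P1:{A,C,D} P2:{P,R}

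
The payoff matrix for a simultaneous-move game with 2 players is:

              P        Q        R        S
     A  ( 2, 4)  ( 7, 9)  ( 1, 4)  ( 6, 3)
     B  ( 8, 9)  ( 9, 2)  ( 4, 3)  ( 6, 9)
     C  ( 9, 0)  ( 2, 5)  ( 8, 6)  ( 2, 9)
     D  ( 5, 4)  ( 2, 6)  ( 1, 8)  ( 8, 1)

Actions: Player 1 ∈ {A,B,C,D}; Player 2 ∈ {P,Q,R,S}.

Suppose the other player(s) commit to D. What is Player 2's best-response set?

P2 best: {R}

u_2(P vs D) = 4
u_2(Q vs D) = 6
u_2(R vs D) = 8
u_2(S vs D) = 1
max payoff 8 at {R}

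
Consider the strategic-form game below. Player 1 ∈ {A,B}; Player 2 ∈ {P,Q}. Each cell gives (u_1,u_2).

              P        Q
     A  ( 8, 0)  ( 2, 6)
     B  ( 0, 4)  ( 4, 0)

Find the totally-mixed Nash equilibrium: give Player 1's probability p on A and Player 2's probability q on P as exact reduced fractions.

p=2/5, q=1/5

P1 indiff ⇒ q·8+(1-q)·2 = q·0+(1-q)·4 ⇒ q(8) = (1-q)(2) ⇒ q = 1/5
P2 indiff ⇒ p·0+(1-p)·4 = p·6+(1-p)·0 ⇒ p(-6) = (1-p)(-4) ⇒ p = 2/5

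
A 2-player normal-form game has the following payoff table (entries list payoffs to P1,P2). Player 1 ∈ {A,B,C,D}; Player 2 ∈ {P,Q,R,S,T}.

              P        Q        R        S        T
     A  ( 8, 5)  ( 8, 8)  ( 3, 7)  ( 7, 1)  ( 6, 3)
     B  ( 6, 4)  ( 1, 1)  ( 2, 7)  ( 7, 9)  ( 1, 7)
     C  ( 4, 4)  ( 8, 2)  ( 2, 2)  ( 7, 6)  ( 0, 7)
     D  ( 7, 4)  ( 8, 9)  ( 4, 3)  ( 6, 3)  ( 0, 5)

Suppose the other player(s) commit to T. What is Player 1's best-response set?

argmax u_1 = {A}

u_1(A vs T) = 6
u_1(B vs T) = 1
u_1(C vs T) = 0
u_1(D vs T) = 0
max payoff 6 at {A}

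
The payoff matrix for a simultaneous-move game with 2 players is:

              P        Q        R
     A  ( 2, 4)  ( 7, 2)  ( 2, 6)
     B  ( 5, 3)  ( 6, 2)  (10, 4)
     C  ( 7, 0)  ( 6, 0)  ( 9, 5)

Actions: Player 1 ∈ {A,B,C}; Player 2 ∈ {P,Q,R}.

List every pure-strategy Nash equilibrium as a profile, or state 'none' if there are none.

(A,P): not NE [P1→C gives 7>2; P2→R gives 6>4]
(A,Q): not NE [P2→R gives 6>2]
(A,R): not NE [P1→B gives 10>2]
(B,P): not NE [P1→C gives 7>5; P2→R gives 4>3]
(B,Q): not NE [P1→A gives 7>6; P2→R gives 4>2]
(B,R): NE
(C,P): not NE [P2→R gives 5>0]
(C,Q): not NE [P1→A gives 7>6; P2→R gives 5>0]
(C,R): not NE [P1→B gives 10>9]

Nash profiles: (B,R)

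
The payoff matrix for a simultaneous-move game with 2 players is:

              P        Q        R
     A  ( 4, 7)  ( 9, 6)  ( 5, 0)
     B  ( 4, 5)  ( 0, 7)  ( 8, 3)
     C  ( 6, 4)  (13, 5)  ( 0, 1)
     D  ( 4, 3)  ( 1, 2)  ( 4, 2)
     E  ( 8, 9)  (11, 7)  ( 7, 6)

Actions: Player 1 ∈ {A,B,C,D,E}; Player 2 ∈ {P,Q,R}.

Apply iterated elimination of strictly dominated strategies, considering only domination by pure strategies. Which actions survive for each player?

P1 drop A (E beats it: P:8>4 Q:11>9 R:7>5)
P1 drop D (E beats it: P:8>4 Q:11>1 R:7>4)
P2 drop R (P beats it: B:5>3 C:4>1 E:9>6)
P1 drop B (C beats it: P:6>4 Q:13>0)
P1→{C,E} P2→{P,Q}

Survivors P1:{C,E} P2:{P,Q}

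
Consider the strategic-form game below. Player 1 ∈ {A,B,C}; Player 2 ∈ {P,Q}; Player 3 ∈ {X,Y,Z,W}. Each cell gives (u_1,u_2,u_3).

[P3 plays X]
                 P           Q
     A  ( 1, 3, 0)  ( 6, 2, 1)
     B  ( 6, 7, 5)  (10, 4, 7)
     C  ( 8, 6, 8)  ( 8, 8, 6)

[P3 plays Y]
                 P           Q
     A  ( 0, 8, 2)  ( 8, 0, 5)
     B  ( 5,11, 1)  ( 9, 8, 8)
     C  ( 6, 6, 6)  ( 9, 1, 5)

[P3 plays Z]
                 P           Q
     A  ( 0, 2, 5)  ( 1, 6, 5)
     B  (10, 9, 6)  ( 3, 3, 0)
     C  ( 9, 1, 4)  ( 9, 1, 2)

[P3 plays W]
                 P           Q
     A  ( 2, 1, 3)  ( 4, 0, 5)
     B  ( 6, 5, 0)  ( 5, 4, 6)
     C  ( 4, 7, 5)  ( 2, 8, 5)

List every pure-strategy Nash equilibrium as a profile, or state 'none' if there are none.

PSNE = {(B,P,Z)}

(A,P,X): not NE [P1→C gives 8>1; P3→Z gives 5>0]
(A,P,Y): not NE [P1→C gives 6>0; P3→Z gives 5>2]
(A,P,Z): not NE [P1→B gives 10>0; P2→Q gives 6>2]
(A,P,W): not NE [P1→B gives 6>2; P3→Z gives 5>3]
(A,Q,X): not NE [P1→B gives 10>6; P2→P gives 3>2; P3→W gives 5>1]
(A,Q,Y): not NE [P1→C gives 9>8; P2→P gives 8>0]
(A,Q,Z): not NE [P1→C gives 9>1]
(A,Q,W): not NE [P1→B gives 5>4; P2→P gives 1>0]
(B,P,X): not NE [P1→C gives 8>6; P3→Z gives 6>5]
(B,P,Y): not NE [P1→C gives 6>5; P3→Z gives 6>1]
(B,P,Z): NE
(B,P,W): not NE [P3→Z gives 6>0]
(B,Q,X): not NE [P2→P gives 7>4; P3→Y gives 8>7]
(B,Q,Y): not NE [P2→P gives 11>8]
(B,Q,Z): not NE [P1→C gives 9>3; P2→P gives 9>3; P3→Y gives 8>0]
(B,Q,W): not NE [P2→P gives 5>4; P3→Y gives 8>6]
(C,P,X): not NE [P2→Q gives 8>6]
(C,P,Y): not NE [P3→X gives 8>6]
(C,P,Z): not NE [P1→B gives 10>9; P3→X gives 8>4]
(C,P,W): not NE [P1→B gives 6>4; P2→Q gives 8>7; P3→X gives 8>5]
(C,Q,X): not NE [P1→B gives 10>8]
(C,Q,Y): not NE [P2→P gives 6>1; P3→X gives 6>5]
(C,Q,Z): not NE [P3→X gives 6>2]
(C,Q,W): not NE [P1→B gives 5>2; P3→X gives 6>5]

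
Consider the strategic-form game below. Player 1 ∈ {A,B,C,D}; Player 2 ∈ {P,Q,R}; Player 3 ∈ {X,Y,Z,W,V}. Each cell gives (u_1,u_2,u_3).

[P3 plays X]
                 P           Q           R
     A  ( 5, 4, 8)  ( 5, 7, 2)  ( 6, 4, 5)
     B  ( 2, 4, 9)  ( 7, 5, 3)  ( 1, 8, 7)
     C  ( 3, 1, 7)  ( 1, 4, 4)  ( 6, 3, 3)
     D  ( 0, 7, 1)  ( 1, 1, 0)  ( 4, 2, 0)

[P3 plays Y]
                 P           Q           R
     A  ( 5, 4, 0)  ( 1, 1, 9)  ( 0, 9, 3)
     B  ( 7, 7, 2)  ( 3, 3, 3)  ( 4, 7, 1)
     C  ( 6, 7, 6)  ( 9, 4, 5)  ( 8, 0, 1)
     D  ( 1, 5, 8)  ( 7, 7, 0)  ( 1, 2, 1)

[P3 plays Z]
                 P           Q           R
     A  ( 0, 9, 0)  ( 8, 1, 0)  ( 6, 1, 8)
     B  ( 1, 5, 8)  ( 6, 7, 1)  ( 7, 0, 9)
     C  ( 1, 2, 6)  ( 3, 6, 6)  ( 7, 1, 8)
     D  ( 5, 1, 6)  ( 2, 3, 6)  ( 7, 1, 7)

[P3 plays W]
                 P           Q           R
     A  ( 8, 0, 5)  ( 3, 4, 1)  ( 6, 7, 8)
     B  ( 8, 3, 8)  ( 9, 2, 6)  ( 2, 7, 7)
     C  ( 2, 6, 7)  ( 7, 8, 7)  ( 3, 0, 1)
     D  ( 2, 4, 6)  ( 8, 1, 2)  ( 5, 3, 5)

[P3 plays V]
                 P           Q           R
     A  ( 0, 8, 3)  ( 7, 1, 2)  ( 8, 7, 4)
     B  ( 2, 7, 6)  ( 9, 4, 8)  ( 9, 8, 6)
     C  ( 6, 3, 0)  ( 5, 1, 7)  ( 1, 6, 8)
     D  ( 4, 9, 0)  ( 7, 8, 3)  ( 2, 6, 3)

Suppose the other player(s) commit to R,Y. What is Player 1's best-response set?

u_1(A vs R,Y) = 0
u_1(B vs R,Y) = 4
u_1(C vs R,Y) = 8
u_1(D vs R,Y) = 1
max payoff 8 at {C}

BR_1 = {C}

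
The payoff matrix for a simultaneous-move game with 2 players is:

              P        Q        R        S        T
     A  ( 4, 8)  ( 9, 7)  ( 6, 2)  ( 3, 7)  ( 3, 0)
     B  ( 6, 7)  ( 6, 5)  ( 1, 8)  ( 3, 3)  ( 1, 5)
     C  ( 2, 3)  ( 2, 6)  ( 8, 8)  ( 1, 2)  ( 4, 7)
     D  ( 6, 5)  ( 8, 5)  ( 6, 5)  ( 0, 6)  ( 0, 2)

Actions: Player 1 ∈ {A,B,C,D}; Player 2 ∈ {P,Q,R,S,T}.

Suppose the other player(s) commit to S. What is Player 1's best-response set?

u_1(A vs S) = 3
u_1(B vs S) = 3
u_1(C vs S) = 1
u_1(D vs S) = 0
max payoff 3 at {A,B}

BR_1 = {A,B}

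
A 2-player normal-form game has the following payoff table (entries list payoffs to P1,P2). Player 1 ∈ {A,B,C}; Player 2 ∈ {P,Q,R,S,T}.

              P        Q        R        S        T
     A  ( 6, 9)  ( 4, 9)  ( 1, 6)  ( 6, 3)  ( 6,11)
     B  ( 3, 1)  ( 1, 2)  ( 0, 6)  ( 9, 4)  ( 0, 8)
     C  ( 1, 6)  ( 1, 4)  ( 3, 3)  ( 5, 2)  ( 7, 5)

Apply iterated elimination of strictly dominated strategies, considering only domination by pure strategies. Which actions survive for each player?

P2 drop Q (T beats it: A:11>9 B:8>2 C:5>4)
P2 drop R (T beats it: A:11>6 B:8>6 C:5>3)
P2 drop S (T beats it: A:11>3 B:8>4 C:5>2)
P1 drop B (A beats it: P:6>3 T:6>0)
P1→{A,C} P2→{P,T}

Remaining: P1:{A,C} P2:{P,T}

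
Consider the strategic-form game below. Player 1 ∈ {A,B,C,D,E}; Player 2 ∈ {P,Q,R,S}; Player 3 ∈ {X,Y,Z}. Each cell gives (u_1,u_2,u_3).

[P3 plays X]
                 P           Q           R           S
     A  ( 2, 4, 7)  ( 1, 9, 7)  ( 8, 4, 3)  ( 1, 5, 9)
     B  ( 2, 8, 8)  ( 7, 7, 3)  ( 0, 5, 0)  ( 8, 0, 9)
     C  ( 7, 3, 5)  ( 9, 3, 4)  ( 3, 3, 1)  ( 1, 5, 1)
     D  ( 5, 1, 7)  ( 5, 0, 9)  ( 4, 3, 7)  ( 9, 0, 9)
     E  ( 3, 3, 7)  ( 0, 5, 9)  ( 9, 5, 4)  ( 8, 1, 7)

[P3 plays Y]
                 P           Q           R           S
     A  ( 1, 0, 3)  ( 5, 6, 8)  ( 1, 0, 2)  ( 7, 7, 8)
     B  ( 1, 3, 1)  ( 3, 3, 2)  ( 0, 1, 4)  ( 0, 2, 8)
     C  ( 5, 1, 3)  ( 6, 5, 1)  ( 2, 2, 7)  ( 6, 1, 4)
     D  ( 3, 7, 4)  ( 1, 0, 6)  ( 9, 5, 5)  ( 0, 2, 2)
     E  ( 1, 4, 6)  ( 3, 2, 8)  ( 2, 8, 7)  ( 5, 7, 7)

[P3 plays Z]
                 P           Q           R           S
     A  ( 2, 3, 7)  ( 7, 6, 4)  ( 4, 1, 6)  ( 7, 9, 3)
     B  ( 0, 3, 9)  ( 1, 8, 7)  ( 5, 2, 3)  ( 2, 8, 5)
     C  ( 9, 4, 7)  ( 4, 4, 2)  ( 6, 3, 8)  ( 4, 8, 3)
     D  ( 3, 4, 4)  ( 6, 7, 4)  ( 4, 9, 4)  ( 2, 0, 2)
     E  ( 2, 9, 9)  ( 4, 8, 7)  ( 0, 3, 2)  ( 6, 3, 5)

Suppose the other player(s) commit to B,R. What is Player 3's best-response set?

u_3(X vs B,R) = 0
u_3(Y vs B,R) = 4
u_3(Z vs B,R) = 3
max payoff 4 at {Y}

P3 best: {Y}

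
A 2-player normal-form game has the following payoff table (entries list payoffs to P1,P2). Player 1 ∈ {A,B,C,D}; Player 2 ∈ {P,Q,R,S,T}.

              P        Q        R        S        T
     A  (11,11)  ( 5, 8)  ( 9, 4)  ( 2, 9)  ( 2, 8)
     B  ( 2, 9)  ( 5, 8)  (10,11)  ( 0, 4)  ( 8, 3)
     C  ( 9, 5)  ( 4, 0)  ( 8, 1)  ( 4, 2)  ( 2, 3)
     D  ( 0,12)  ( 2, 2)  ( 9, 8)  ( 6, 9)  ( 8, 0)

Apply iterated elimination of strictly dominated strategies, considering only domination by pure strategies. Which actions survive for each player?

P2 drop Q (P beats it: A:11>8 B:9>8 C:5>0 D:12>2)
P2 drop S (P beats it: A:11>9 B:9>4 C:5>2 D:12>9)
P2 drop T (P beats it: A:11>8 B:9>3 C:5>3 D:12>0)
P1 drop C (A beats it: P:11>9 R:9>8)
P1 drop D (B beats it: P:2>0 R:10>9)
P1→{A,B} P2→{P,R}

IESDS → P1:{A,B} P2:{P,R}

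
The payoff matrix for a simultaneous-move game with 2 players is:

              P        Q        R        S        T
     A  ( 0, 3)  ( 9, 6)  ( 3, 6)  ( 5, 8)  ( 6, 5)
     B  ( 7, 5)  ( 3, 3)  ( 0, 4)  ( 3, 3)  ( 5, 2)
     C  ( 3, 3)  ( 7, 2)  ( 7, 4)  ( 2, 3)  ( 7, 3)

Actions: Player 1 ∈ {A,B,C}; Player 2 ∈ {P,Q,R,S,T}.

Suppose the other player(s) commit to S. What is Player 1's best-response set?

P1 best: {A}

u_1(A vs S) = 5
u_1(B vs S) = 3
u_1(C vs S) = 2
max payoff 5 at {A}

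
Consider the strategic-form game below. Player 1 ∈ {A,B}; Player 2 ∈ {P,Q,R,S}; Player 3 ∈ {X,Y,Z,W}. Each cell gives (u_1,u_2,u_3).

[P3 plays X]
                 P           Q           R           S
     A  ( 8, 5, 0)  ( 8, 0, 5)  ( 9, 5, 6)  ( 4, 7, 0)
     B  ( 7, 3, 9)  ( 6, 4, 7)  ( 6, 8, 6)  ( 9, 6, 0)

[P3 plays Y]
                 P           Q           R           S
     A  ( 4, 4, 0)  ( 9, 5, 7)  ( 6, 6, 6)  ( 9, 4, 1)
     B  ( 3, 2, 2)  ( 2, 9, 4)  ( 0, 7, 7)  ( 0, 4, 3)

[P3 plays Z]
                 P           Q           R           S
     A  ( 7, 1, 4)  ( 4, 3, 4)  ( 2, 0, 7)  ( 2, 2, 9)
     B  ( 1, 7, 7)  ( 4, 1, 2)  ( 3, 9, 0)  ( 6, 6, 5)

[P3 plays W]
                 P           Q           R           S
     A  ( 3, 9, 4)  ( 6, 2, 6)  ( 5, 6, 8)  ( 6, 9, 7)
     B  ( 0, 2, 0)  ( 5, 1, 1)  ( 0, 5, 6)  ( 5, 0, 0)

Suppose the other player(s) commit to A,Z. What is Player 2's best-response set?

u_2(P vs A,Z) = 1
u_2(Q vs A,Z) = 3
u_2(R vs A,Z) = 0
u_2(S vs A,Z) = 2
max payoff 3 at {Q}

BR_2 = {Q}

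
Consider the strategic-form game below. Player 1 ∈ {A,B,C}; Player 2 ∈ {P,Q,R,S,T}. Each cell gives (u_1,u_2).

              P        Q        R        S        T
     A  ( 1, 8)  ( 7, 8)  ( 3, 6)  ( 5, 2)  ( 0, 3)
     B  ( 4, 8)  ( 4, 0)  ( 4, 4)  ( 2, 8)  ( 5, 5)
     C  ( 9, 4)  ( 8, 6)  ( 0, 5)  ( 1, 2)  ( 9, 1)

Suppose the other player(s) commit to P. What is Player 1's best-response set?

u_1(A vs P) = 1
u_1(B vs P) = 4
u_1(C vs P) = 9
max payoff 9 at {C}

argmax u_1 = {C}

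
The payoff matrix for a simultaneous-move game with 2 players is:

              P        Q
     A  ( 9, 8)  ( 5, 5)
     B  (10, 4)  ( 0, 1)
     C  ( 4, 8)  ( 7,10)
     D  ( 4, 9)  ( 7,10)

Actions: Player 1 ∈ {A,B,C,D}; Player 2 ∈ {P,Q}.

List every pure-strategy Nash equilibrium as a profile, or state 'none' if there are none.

(A,P): not NE [P1→B gives 10>9]
(A,Q): not NE [P1→D gives 7>5; P2→P gives 8>5]
(B,P): NE
(B,Q): not NE [P1→D gives 7>0; P2→P gives 4>1]
(C,P): not NE [P1→B gives 10>4; P2→Q gives 10>8]
(C,Q): NE
(D,P): not NE [P1→B gives 10>4; P2→Q gives 10>9]
(D,Q): NE

Nash profiles: (B,P), (C,Q), (D,Q)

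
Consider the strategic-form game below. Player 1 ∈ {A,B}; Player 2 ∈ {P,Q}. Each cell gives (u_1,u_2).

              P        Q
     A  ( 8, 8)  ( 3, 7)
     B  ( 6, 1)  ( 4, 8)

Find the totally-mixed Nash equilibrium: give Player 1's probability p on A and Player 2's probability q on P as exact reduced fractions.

(p,q) = (7/8, 1/3)

P1 indiff ⇒ q·8+(1-q)·3 = q·6+(1-q)·4 ⇒ q(2) = (1-q)(1) ⇒ q = 1/3
P2 indiff ⇒ p·8+(1-p)·1 = p·7+(1-p)·8 ⇒ p(1) = (1-p)(7) ⇒ p = 7/8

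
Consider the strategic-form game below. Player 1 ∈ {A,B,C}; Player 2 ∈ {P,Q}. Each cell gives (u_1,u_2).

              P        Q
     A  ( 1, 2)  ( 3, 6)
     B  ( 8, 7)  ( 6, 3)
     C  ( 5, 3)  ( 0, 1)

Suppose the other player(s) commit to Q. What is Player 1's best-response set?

P1 best: {B}

u_1(A vs Q) = 3
u_1(B vs Q) = 6
u_1(C vs Q) = 0
max payoff 6 at {B}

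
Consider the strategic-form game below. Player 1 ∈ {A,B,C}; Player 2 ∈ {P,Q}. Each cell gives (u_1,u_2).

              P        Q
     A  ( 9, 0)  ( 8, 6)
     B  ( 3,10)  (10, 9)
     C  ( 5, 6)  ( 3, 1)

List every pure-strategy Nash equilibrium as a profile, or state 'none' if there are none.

(A,P): not NE [P2→Q gives 6>0]
(A,Q): not NE [P1→B gives 10>8]
(B,P): not NE [P1→A gives 9>3]
(B,Q): not NE [P2→P gives 10>9]
(C,P): not NE [P1→A gives 9>5]
(C,Q): not NE [P1→B gives 10>3; P2→P gives 6>1]

PSNE: ∅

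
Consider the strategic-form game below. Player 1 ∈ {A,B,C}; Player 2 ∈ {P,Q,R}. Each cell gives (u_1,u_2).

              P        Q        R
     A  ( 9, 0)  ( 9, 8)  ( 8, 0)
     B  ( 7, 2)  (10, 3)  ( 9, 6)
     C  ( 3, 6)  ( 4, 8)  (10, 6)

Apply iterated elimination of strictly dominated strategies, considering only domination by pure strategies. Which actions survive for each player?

P2 drop P (Q beats it: A:8>0 B:3>2 C:8>6)
P1 drop A (B beats it: Q:10>9 R:9>8)
P1→{B,C} P2→{Q,R}

Survivors P1:{B,C} P2:{Q,R}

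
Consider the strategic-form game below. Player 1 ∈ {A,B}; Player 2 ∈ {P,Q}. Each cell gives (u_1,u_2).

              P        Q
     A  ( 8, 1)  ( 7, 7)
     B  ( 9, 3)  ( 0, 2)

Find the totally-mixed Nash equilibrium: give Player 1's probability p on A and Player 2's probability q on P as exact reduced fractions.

p=1/7, q=7/8

P1 indiff ⇒ q·8+(1-q)·7 = q·9+(1-q)·0 ⇒ q(-1) = (1-q)(-7) ⇒ q = 7/8
P2 indiff ⇒ p·1+(1-p)·3 = p·7+(1-p)·2 ⇒ p(-6) = (1-p)(-1) ⇒ p = 1/7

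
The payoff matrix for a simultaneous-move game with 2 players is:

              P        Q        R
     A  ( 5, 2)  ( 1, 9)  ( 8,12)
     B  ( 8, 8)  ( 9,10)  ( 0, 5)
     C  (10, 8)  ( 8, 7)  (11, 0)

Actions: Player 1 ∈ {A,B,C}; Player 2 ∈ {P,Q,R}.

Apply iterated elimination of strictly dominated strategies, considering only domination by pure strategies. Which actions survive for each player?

P1 drop A (C beats it: P:10>5 Q:8>1 R:11>8)
P2 drop R (P beats it: B:8>5 C:8>0)
P1→{B,C} P2→{P,Q}

Survivors P1:{B,C} P2:{P,Q}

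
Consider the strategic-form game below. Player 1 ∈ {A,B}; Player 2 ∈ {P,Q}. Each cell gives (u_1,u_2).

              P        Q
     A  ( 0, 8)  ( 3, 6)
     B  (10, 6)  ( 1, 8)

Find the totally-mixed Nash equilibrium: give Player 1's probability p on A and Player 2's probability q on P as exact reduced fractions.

(p,q) = (1/2, 1/6)

P1 indiff ⇒ q·0+(1-q)·3 = q·10+(1-q)·1 ⇒ q(-10) = (1-q)(-2) ⇒ q = 1/6
P2 indiff ⇒ p·8+(1-p)·6 = p·6+(1-p)·8 ⇒ p(2) = (1-p)(2) ⇒ p = 1/2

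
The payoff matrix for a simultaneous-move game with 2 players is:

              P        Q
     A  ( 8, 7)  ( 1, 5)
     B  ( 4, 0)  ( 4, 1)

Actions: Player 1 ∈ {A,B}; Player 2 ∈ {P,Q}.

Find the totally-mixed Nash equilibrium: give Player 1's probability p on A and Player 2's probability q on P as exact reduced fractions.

P1 indiff ⇒ q·8+(1-q)·1 = q·4+(1-q)·4 ⇒ q(4) = (1-q)(3) ⇒ q = 3/7
P2 indiff ⇒ p·7+(1-p)·0 = p·5+(1-p)·1 ⇒ p(2) = (1-p)(1) ⇒ p = 1/3

(p,q) = (1/3, 3/7)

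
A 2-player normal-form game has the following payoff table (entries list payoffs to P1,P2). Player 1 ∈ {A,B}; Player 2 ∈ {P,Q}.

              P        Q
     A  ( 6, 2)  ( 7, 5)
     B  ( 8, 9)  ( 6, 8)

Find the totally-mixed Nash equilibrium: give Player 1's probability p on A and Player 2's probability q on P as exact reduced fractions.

(p,q) = (1/4, 1/3)

P1 indiff ⇒ q·6+(1-q)·7 = q·8+(1-q)·6 ⇒ q(-2) = (1-q)(-1) ⇒ q = 1/3
P2 indiff ⇒ p·2+(1-p)·9 = p·5+(1-p)·8 ⇒ p(-3) = (1-p)(-1) ⇒ p = 1/4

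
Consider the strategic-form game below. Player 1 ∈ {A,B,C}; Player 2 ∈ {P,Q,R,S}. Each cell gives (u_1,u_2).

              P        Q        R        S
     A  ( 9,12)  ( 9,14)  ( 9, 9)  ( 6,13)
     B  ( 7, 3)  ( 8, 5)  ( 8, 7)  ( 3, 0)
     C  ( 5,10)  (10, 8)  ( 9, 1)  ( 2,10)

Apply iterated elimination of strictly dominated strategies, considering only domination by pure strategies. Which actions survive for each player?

Remaining: P1:{A,C} P2:{P,Q,S}

P1 drop B (A beats it: P:9>7 Q:9>8 R:9>8 S:6>3)
P2 drop R (P beats it: A:12>9 C:10>1)
P1→{A,C} P2→{P,Q,S}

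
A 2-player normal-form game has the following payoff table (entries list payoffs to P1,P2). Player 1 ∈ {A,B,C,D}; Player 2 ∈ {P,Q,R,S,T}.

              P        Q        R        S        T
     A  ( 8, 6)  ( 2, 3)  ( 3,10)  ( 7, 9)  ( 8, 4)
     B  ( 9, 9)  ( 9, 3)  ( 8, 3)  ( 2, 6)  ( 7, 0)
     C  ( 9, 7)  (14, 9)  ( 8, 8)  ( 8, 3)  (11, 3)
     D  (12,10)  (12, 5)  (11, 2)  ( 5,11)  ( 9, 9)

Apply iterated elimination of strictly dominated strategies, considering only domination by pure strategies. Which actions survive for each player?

P1 drop A (C beats it: P:9>8 Q:14>2 R:8>3 S:8>7 T:11>8)
P1 drop B (D beats it: P:12>9 Q:12>9 R:11>8 S:5>2 T:9>7)
P2 drop R (Q beats it: C:9>8 D:5>2)
P2 drop T (P beats it: C:7>3 D:10>9)
P1→{C,D} P2→{P,Q,S}

IESDS → P1:{C,D} P2:{P,Q,S}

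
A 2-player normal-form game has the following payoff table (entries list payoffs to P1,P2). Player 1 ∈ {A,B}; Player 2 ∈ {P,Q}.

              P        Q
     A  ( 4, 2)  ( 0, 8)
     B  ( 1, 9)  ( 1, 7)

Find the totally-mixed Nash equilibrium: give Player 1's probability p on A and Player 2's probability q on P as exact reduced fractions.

P1 indiff ⇒ q·4+(1-q)·0 = q·1+(1-q)·1 ⇒ q(3) = (1-q)(1) ⇒ q = 1/4
P2 indiff ⇒ p·2+(1-p)·9 = p·8+(1-p)·7 ⇒ p(-6) = (1-p)(-2) ⇒ p = 1/4

P1 mixes 1/4 on A; P2 mixes 1/4 on P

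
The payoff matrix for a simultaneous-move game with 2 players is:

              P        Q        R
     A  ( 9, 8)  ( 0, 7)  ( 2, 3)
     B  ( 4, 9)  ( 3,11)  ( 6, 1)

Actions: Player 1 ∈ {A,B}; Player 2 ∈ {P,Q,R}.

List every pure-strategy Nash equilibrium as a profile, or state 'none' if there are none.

NE set: (A,P), (B,Q)

(A,P): NE
(A,Q): not NE [P1→B gives 3>0; P2→P gives 8>7]
(A,R): not NE [P1→B gives 6>2; P2→P gives 8>3]
(B,P): not NE [P1→A gives 9>4; P2→Q gives 11>9]
(B,Q): NE
(B,R): not NE [P2→Q gives 11>1]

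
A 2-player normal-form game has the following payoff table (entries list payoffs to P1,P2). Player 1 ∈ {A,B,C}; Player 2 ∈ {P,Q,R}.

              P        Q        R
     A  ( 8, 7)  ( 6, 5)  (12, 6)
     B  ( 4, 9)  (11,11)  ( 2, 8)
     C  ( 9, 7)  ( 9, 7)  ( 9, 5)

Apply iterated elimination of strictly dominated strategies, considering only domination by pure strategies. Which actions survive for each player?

Survivors P1:{B,C} P2:{P,Q}

P2 drop R (P beats it: A:7>6 B:9>8 C:7>5)
P1 drop A (C beats it: P:9>8 Q:9>6)
P1→{B,C} P2→{P,Q}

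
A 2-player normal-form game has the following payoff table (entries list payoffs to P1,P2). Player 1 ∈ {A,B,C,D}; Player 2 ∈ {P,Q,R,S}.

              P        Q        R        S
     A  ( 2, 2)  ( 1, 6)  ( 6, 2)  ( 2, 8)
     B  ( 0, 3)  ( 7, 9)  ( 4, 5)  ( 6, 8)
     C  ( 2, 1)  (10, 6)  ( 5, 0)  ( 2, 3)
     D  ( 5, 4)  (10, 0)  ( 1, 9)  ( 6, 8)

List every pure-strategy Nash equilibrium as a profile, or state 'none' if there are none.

NE set: (C,Q)

(A,P): not NE [P1→D gives 5>2; P2→S gives 8>2]
(A,Q): not NE [P1→D gives 10>1; P2→S gives 8>6]
(A,R): not NE [P2→S gives 8>2]
(A,S): not NE [P1→D gives 6>2]
(B,P): not NE [P1→D gives 5>0; P2→Q gives 9>3]
(B,Q): not NE [P1→D gives 10>7]
(B,R): not NE [P1→A gives 6>4; P2→Q gives 9>5]
(B,S): not NE [P2→Q gives 9>8]
(C,P): not NE [P1→D gives 5>2; P2→Q gives 6>1]
(C,Q): NE
(C,R): not NE [P1→A gives 6>5; P2→Q gives 6>0]
(C,S): not NE [P1→D gives 6>2; P2→Q gives 6>3]
(D,P): not NE [P2→R gives 9>4]
(D,Q): not NE [P2→R gives 9>0]
(D,R): not NE [P1→A gives 6>1]
(D,S): not NE [P2→R gives 9>8]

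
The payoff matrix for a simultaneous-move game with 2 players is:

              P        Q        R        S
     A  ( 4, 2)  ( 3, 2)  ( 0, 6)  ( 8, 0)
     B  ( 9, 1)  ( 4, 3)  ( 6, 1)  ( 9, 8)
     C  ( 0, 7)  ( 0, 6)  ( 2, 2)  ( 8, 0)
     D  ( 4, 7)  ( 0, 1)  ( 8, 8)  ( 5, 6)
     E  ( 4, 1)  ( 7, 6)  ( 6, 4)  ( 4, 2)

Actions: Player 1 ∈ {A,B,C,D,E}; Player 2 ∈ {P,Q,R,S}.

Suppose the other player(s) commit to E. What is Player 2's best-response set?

u_2(P vs E) = 1
u_2(Q vs E) = 6
u_2(R vs E) = 4
u_2(S vs E) = 2
max payoff 6 at {Q}

P2 best: {Q}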